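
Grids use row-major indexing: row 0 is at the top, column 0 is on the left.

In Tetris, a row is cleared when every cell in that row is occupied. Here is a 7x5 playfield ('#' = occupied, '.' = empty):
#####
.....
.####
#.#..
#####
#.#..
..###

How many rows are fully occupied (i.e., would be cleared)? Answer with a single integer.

Check each row:
  row 0: 0 empty cells -> FULL (clear)
  row 1: 5 empty cells -> not full
  row 2: 1 empty cell -> not full
  row 3: 3 empty cells -> not full
  row 4: 0 empty cells -> FULL (clear)
  row 5: 3 empty cells -> not full
  row 6: 2 empty cells -> not full
Total rows cleared: 2

Answer: 2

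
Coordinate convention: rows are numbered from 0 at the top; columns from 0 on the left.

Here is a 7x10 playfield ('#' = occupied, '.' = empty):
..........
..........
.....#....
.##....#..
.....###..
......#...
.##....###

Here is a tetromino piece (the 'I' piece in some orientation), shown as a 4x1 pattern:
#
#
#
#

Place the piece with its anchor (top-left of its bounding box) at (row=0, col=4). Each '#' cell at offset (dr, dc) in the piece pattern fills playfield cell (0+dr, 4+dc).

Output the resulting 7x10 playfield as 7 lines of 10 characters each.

Answer: ....#.....
....#.....
....##....
.##.#..#..
.....###..
......#...
.##....###

Derivation:
Fill (0+0,4+0) = (0,4)
Fill (0+1,4+0) = (1,4)
Fill (0+2,4+0) = (2,4)
Fill (0+3,4+0) = (3,4)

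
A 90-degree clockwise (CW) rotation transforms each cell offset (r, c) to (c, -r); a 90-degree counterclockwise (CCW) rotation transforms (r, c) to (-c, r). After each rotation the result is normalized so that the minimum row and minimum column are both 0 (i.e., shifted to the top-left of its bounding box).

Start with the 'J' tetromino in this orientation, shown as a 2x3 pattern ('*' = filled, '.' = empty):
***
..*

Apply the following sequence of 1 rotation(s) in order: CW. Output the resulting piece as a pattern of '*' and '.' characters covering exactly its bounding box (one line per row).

Answer: .*
.*
**

Derivation:
Start:
***
..*
After rotation 1 (CW):
.*
.*
**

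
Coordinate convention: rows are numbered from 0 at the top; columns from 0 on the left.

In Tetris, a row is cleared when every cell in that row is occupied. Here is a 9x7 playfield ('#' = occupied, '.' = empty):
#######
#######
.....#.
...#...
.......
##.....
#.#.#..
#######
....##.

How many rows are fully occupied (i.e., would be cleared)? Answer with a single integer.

Check each row:
  row 0: 0 empty cells -> FULL (clear)
  row 1: 0 empty cells -> FULL (clear)
  row 2: 6 empty cells -> not full
  row 3: 6 empty cells -> not full
  row 4: 7 empty cells -> not full
  row 5: 5 empty cells -> not full
  row 6: 4 empty cells -> not full
  row 7: 0 empty cells -> FULL (clear)
  row 8: 5 empty cells -> not full
Total rows cleared: 3

Answer: 3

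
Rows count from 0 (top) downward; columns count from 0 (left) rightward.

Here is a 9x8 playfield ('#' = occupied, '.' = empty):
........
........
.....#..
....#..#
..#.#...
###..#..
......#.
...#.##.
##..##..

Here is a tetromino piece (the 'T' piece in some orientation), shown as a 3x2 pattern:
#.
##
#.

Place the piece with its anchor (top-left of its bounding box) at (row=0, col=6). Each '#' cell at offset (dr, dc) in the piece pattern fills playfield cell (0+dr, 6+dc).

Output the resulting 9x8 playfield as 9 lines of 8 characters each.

Fill (0+0,6+0) = (0,6)
Fill (0+1,6+0) = (1,6)
Fill (0+1,6+1) = (1,7)
Fill (0+2,6+0) = (2,6)

Answer: ......#.
......##
.....##.
....#..#
..#.#...
###..#..
......#.
...#.##.
##..##..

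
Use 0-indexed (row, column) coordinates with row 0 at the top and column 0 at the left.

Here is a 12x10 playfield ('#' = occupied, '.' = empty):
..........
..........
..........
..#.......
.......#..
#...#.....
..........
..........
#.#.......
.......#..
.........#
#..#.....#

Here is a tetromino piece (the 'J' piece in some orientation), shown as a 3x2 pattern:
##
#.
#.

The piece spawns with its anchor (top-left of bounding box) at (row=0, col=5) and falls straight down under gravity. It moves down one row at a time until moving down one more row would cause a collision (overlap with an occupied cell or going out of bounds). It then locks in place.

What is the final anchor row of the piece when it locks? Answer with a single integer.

Spawn at (row=0, col=5). Try each row:
  row 0: fits
  row 1: fits
  row 2: fits
  row 3: fits
  row 4: fits
  row 5: fits
  row 6: fits
  row 7: fits
  row 8: fits
  row 9: fits
  row 10: blocked -> lock at row 9

Answer: 9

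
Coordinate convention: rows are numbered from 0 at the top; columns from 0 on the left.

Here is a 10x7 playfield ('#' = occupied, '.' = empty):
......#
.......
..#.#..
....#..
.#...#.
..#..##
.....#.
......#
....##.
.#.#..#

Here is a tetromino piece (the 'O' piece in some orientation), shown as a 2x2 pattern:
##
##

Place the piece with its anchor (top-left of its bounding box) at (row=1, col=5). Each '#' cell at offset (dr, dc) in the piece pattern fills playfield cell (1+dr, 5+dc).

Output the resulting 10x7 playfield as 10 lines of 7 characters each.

Fill (1+0,5+0) = (1,5)
Fill (1+0,5+1) = (1,6)
Fill (1+1,5+0) = (2,5)
Fill (1+1,5+1) = (2,6)

Answer: ......#
.....##
..#.###
....#..
.#...#.
..#..##
.....#.
......#
....##.
.#.#..#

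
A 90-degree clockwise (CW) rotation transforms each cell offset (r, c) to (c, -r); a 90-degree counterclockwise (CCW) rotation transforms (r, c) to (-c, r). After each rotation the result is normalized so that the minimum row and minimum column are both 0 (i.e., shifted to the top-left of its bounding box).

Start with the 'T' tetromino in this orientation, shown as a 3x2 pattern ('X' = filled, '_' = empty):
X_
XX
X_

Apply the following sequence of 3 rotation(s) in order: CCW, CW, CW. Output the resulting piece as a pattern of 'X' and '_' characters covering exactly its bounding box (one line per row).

Start:
X_
XX
X_
After rotation 1 (CCW):
_X_
XXX
After rotation 2 (CW):
X_
XX
X_
After rotation 3 (CW):
XXX
_X_

Answer: XXX
_X_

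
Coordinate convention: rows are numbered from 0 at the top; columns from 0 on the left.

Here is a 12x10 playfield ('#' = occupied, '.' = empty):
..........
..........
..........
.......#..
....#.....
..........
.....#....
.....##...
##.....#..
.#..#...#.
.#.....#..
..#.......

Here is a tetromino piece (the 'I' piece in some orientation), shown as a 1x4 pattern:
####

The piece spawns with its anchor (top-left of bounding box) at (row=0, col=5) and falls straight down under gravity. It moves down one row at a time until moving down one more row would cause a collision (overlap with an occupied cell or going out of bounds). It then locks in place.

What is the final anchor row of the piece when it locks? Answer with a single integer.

Spawn at (row=0, col=5). Try each row:
  row 0: fits
  row 1: fits
  row 2: fits
  row 3: blocked -> lock at row 2

Answer: 2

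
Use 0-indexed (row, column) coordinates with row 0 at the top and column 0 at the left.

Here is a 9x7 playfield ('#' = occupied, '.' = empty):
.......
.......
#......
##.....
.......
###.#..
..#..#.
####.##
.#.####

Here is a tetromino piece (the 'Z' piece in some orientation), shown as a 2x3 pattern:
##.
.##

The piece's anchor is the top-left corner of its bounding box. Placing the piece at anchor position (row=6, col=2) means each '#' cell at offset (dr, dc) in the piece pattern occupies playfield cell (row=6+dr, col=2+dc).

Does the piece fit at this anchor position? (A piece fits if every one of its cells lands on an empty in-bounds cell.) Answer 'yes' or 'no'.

Check each piece cell at anchor (6, 2):
  offset (0,0) -> (6,2): occupied ('#') -> FAIL
  offset (0,1) -> (6,3): empty -> OK
  offset (1,1) -> (7,3): occupied ('#') -> FAIL
  offset (1,2) -> (7,4): empty -> OK
All cells valid: no

Answer: no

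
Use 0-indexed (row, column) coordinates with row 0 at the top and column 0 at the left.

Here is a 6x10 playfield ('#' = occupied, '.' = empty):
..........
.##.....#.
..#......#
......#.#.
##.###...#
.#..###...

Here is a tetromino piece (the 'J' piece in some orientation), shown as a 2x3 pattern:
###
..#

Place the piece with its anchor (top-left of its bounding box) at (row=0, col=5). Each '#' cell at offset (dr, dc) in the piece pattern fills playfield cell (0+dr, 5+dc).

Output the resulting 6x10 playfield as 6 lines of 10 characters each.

Fill (0+0,5+0) = (0,5)
Fill (0+0,5+1) = (0,6)
Fill (0+0,5+2) = (0,7)
Fill (0+1,5+2) = (1,7)

Answer: .....###..
.##....##.
..#......#
......#.#.
##.###...#
.#..###...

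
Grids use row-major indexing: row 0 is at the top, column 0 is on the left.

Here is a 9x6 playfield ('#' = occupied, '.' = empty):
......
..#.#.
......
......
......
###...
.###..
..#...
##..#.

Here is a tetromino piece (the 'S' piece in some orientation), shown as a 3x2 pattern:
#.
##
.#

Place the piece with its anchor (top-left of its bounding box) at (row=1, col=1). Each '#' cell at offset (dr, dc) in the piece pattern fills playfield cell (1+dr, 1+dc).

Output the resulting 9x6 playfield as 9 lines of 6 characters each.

Fill (1+0,1+0) = (1,1)
Fill (1+1,1+0) = (2,1)
Fill (1+1,1+1) = (2,2)
Fill (1+2,1+1) = (3,2)

Answer: ......
.##.#.
.##...
..#...
......
###...
.###..
..#...
##..#.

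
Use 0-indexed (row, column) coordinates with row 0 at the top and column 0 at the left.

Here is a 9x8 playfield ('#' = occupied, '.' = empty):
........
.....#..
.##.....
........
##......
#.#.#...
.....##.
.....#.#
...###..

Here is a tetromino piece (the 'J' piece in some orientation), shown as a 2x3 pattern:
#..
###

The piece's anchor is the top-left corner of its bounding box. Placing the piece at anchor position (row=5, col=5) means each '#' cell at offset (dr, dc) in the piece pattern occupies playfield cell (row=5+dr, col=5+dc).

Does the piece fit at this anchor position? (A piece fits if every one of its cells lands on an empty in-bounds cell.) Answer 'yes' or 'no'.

Check each piece cell at anchor (5, 5):
  offset (0,0) -> (5,5): empty -> OK
  offset (1,0) -> (6,5): occupied ('#') -> FAIL
  offset (1,1) -> (6,6): occupied ('#') -> FAIL
  offset (1,2) -> (6,7): empty -> OK
All cells valid: no

Answer: no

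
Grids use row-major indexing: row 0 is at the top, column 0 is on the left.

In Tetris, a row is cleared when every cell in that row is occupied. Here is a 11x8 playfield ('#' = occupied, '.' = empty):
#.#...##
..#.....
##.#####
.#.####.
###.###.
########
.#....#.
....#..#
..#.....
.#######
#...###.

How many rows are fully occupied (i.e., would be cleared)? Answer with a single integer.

Check each row:
  row 0: 4 empty cells -> not full
  row 1: 7 empty cells -> not full
  row 2: 1 empty cell -> not full
  row 3: 3 empty cells -> not full
  row 4: 2 empty cells -> not full
  row 5: 0 empty cells -> FULL (clear)
  row 6: 6 empty cells -> not full
  row 7: 6 empty cells -> not full
  row 8: 7 empty cells -> not full
  row 9: 1 empty cell -> not full
  row 10: 4 empty cells -> not full
Total rows cleared: 1

Answer: 1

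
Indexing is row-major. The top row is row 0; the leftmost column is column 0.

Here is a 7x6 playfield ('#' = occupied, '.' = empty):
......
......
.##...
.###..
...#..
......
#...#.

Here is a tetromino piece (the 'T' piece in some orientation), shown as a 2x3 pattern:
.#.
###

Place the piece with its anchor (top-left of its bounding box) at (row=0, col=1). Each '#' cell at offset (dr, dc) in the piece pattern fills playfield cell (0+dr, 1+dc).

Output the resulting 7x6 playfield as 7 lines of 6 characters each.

Fill (0+0,1+1) = (0,2)
Fill (0+1,1+0) = (1,1)
Fill (0+1,1+1) = (1,2)
Fill (0+1,1+2) = (1,3)

Answer: ..#...
.###..
.##...
.###..
...#..
......
#...#.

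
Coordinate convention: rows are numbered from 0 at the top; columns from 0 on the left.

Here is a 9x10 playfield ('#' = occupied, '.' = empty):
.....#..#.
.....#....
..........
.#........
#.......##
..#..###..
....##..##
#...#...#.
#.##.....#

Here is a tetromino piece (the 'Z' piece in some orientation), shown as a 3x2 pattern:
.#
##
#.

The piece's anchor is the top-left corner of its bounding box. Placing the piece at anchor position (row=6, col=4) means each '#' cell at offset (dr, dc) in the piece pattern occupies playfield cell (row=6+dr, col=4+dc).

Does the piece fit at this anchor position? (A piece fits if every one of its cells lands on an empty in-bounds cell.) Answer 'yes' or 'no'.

Check each piece cell at anchor (6, 4):
  offset (0,1) -> (6,5): occupied ('#') -> FAIL
  offset (1,0) -> (7,4): occupied ('#') -> FAIL
  offset (1,1) -> (7,5): empty -> OK
  offset (2,0) -> (8,4): empty -> OK
All cells valid: no

Answer: no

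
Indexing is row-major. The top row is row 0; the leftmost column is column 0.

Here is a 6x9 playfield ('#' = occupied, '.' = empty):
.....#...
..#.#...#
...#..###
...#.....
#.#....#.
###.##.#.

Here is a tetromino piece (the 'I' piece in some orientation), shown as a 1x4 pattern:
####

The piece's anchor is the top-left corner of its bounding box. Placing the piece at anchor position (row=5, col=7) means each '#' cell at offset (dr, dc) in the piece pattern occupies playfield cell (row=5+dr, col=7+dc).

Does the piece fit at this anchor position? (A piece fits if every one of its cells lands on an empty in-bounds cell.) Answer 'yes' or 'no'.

Answer: no

Derivation:
Check each piece cell at anchor (5, 7):
  offset (0,0) -> (5,7): occupied ('#') -> FAIL
  offset (0,1) -> (5,8): empty -> OK
  offset (0,2) -> (5,9): out of bounds -> FAIL
  offset (0,3) -> (5,10): out of bounds -> FAIL
All cells valid: no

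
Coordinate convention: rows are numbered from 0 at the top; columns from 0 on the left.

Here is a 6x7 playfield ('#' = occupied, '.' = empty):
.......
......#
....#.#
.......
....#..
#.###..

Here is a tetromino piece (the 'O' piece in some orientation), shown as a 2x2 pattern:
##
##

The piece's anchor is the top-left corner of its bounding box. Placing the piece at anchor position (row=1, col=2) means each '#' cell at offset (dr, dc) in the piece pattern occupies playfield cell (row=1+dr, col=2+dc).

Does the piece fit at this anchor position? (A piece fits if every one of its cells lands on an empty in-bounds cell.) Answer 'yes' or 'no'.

Check each piece cell at anchor (1, 2):
  offset (0,0) -> (1,2): empty -> OK
  offset (0,1) -> (1,3): empty -> OK
  offset (1,0) -> (2,2): empty -> OK
  offset (1,1) -> (2,3): empty -> OK
All cells valid: yes

Answer: yes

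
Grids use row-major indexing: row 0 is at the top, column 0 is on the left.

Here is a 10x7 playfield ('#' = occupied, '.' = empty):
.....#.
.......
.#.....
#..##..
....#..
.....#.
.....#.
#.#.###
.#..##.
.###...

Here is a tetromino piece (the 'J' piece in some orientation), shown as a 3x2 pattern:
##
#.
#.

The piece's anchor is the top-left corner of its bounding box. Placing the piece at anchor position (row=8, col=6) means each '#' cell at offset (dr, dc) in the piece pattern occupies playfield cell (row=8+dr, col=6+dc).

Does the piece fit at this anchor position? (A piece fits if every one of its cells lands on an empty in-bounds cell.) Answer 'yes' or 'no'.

Answer: no

Derivation:
Check each piece cell at anchor (8, 6):
  offset (0,0) -> (8,6): empty -> OK
  offset (0,1) -> (8,7): out of bounds -> FAIL
  offset (1,0) -> (9,6): empty -> OK
  offset (2,0) -> (10,6): out of bounds -> FAIL
All cells valid: no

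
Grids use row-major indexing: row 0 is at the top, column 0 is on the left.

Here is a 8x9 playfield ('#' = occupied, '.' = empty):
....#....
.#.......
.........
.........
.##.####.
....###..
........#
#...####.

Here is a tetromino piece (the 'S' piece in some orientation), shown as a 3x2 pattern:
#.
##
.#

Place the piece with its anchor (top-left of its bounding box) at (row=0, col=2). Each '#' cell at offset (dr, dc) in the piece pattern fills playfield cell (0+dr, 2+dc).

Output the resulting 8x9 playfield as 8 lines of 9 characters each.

Answer: ..#.#....
.###.....
...#.....
.........
.##.####.
....###..
........#
#...####.

Derivation:
Fill (0+0,2+0) = (0,2)
Fill (0+1,2+0) = (1,2)
Fill (0+1,2+1) = (1,3)
Fill (0+2,2+1) = (2,3)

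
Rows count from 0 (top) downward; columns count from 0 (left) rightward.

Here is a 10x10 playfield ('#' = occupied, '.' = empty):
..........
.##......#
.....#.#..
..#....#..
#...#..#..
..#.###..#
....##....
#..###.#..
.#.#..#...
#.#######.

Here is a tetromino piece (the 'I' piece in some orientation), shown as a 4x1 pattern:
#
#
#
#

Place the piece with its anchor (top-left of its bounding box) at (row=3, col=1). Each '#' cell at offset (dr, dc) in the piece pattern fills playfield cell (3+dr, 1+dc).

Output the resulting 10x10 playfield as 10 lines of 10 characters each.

Answer: ..........
.##......#
.....#.#..
.##....#..
##..#..#..
.##.###..#
.#..##....
#..###.#..
.#.#..#...
#.#######.

Derivation:
Fill (3+0,1+0) = (3,1)
Fill (3+1,1+0) = (4,1)
Fill (3+2,1+0) = (5,1)
Fill (3+3,1+0) = (6,1)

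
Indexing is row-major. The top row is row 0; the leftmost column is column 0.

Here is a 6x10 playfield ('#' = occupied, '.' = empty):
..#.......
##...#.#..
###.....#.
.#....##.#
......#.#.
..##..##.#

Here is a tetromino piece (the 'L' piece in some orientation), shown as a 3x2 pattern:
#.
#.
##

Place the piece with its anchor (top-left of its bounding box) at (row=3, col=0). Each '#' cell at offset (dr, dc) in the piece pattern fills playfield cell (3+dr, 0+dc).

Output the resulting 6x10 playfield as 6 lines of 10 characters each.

Answer: ..#.......
##...#.#..
###.....#.
##....##.#
#.....#.#.
####..##.#

Derivation:
Fill (3+0,0+0) = (3,0)
Fill (3+1,0+0) = (4,0)
Fill (3+2,0+0) = (5,0)
Fill (3+2,0+1) = (5,1)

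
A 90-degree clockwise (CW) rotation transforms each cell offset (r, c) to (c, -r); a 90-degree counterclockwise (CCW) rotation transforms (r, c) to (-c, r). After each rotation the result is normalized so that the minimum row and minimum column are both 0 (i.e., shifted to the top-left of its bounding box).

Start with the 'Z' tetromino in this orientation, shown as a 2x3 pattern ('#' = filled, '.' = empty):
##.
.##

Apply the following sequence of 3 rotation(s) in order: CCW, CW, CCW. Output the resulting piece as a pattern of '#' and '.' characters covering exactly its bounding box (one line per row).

Start:
##.
.##
After rotation 1 (CCW):
.#
##
#.
After rotation 2 (CW):
##.
.##
After rotation 3 (CCW):
.#
##
#.

Answer: .#
##
#.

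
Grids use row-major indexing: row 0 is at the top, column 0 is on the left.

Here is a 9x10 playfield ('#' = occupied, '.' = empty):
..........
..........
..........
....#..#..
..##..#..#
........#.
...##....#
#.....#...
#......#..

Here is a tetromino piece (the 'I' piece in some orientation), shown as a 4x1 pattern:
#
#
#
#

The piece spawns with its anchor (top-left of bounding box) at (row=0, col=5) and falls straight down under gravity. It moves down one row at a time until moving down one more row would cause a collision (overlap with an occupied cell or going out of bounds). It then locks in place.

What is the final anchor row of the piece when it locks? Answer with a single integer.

Answer: 5

Derivation:
Spawn at (row=0, col=5). Try each row:
  row 0: fits
  row 1: fits
  row 2: fits
  row 3: fits
  row 4: fits
  row 5: fits
  row 6: blocked -> lock at row 5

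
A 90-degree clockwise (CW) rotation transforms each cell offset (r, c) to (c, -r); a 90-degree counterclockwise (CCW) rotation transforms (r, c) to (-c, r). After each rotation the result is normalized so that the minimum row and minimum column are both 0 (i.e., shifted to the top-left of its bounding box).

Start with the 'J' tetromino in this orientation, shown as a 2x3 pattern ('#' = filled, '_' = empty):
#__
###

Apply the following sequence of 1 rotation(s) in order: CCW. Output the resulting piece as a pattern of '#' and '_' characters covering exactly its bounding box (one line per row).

Answer: _#
_#
##

Derivation:
Start:
#__
###
After rotation 1 (CCW):
_#
_#
##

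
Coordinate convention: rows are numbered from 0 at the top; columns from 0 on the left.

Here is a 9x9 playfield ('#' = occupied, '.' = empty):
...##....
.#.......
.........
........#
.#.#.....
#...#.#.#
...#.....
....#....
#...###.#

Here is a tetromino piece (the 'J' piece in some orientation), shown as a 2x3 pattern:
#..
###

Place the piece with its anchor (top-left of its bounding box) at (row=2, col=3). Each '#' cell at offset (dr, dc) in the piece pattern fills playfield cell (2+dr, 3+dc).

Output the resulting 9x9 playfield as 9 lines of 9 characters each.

Fill (2+0,3+0) = (2,3)
Fill (2+1,3+0) = (3,3)
Fill (2+1,3+1) = (3,4)
Fill (2+1,3+2) = (3,5)

Answer: ...##....
.#.......
...#.....
...###..#
.#.#.....
#...#.#.#
...#.....
....#....
#...###.#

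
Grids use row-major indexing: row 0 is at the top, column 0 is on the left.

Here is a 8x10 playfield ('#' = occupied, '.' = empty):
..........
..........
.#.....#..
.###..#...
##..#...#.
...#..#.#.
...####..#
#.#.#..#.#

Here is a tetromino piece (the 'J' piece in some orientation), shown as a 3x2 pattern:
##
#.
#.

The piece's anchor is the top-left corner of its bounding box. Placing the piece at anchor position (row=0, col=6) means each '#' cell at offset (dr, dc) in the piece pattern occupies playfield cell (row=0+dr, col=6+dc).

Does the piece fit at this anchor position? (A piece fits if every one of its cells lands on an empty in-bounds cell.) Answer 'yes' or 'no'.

Check each piece cell at anchor (0, 6):
  offset (0,0) -> (0,6): empty -> OK
  offset (0,1) -> (0,7): empty -> OK
  offset (1,0) -> (1,6): empty -> OK
  offset (2,0) -> (2,6): empty -> OK
All cells valid: yes

Answer: yes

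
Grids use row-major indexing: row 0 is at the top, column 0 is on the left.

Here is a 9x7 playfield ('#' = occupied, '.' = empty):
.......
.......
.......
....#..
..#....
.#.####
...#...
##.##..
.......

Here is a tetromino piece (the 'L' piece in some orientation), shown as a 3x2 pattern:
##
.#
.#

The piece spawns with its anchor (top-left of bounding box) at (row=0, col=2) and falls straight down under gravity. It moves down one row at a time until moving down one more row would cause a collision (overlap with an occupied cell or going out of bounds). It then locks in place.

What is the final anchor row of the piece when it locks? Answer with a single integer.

Answer: 2

Derivation:
Spawn at (row=0, col=2). Try each row:
  row 0: fits
  row 1: fits
  row 2: fits
  row 3: blocked -> lock at row 2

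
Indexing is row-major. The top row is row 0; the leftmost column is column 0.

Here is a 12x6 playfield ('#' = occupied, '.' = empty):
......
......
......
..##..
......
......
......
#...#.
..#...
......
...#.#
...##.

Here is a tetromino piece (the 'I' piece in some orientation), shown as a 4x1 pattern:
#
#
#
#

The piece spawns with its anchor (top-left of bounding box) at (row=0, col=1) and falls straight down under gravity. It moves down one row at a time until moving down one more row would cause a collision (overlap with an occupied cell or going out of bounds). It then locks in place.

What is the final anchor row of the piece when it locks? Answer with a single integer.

Spawn at (row=0, col=1). Try each row:
  row 0: fits
  row 1: fits
  row 2: fits
  row 3: fits
  row 4: fits
  row 5: fits
  row 6: fits
  row 7: fits
  row 8: fits
  row 9: blocked -> lock at row 8

Answer: 8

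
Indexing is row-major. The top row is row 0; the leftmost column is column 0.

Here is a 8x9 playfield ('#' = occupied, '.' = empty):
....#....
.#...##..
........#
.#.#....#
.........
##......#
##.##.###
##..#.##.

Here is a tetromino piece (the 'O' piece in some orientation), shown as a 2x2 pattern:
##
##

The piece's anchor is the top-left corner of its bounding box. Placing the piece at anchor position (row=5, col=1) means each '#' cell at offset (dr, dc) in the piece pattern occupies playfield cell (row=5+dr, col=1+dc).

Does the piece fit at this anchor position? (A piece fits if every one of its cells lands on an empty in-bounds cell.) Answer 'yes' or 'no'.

Check each piece cell at anchor (5, 1):
  offset (0,0) -> (5,1): occupied ('#') -> FAIL
  offset (0,1) -> (5,2): empty -> OK
  offset (1,0) -> (6,1): occupied ('#') -> FAIL
  offset (1,1) -> (6,2): empty -> OK
All cells valid: no

Answer: no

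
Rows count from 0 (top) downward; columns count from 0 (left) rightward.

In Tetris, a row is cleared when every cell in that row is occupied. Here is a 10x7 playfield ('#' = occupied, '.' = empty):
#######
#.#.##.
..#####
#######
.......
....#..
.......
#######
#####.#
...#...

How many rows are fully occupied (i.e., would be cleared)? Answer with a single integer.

Answer: 3

Derivation:
Check each row:
  row 0: 0 empty cells -> FULL (clear)
  row 1: 3 empty cells -> not full
  row 2: 2 empty cells -> not full
  row 3: 0 empty cells -> FULL (clear)
  row 4: 7 empty cells -> not full
  row 5: 6 empty cells -> not full
  row 6: 7 empty cells -> not full
  row 7: 0 empty cells -> FULL (clear)
  row 8: 1 empty cell -> not full
  row 9: 6 empty cells -> not full
Total rows cleared: 3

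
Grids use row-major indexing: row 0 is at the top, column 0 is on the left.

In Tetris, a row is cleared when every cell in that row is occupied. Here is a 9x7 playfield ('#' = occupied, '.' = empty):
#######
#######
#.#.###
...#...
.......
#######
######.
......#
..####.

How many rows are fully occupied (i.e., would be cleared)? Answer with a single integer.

Check each row:
  row 0: 0 empty cells -> FULL (clear)
  row 1: 0 empty cells -> FULL (clear)
  row 2: 2 empty cells -> not full
  row 3: 6 empty cells -> not full
  row 4: 7 empty cells -> not full
  row 5: 0 empty cells -> FULL (clear)
  row 6: 1 empty cell -> not full
  row 7: 6 empty cells -> not full
  row 8: 3 empty cells -> not full
Total rows cleared: 3

Answer: 3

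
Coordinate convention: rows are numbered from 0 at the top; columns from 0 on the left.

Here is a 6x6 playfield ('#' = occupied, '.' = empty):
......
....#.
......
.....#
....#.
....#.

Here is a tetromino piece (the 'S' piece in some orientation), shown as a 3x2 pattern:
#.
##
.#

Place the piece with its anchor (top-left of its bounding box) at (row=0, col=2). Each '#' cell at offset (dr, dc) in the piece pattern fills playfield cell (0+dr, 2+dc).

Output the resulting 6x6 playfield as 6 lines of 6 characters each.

Fill (0+0,2+0) = (0,2)
Fill (0+1,2+0) = (1,2)
Fill (0+1,2+1) = (1,3)
Fill (0+2,2+1) = (2,3)

Answer: ..#...
..###.
...#..
.....#
....#.
....#.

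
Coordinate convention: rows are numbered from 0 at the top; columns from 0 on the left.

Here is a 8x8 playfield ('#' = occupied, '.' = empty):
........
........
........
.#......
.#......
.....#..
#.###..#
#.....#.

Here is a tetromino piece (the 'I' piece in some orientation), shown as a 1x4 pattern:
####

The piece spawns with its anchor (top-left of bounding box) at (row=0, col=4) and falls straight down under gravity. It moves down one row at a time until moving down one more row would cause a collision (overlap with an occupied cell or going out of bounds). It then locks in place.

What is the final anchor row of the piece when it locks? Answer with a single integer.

Answer: 4

Derivation:
Spawn at (row=0, col=4). Try each row:
  row 0: fits
  row 1: fits
  row 2: fits
  row 3: fits
  row 4: fits
  row 5: blocked -> lock at row 4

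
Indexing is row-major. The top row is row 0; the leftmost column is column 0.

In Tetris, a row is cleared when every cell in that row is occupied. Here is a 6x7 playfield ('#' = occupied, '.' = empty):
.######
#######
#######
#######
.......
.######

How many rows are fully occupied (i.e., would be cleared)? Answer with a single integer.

Answer: 3

Derivation:
Check each row:
  row 0: 1 empty cell -> not full
  row 1: 0 empty cells -> FULL (clear)
  row 2: 0 empty cells -> FULL (clear)
  row 3: 0 empty cells -> FULL (clear)
  row 4: 7 empty cells -> not full
  row 5: 1 empty cell -> not full
Total rows cleared: 3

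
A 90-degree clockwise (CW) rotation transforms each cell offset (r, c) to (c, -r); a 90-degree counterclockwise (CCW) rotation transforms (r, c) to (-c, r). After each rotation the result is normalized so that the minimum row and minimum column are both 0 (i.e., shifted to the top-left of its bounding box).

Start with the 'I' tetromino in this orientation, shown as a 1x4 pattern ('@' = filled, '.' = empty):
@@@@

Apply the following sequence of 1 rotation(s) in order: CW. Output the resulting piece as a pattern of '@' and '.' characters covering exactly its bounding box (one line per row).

Start:
@@@@
After rotation 1 (CW):
@
@
@
@

Answer: @
@
@
@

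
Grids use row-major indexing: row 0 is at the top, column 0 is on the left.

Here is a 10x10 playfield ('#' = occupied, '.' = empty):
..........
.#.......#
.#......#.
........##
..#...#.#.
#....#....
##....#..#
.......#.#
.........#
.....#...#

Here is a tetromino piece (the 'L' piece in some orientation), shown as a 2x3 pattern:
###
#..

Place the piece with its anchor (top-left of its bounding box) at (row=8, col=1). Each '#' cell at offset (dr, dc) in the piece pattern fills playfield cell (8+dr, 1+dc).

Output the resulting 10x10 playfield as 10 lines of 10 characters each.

Answer: ..........
.#.......#
.#......#.
........##
..#...#.#.
#....#....
##....#..#
.......#.#
.###.....#
.#...#...#

Derivation:
Fill (8+0,1+0) = (8,1)
Fill (8+0,1+1) = (8,2)
Fill (8+0,1+2) = (8,3)
Fill (8+1,1+0) = (9,1)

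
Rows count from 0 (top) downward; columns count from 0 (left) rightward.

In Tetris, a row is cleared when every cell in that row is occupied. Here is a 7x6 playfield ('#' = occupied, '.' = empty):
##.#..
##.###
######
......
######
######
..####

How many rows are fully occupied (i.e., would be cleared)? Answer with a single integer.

Check each row:
  row 0: 3 empty cells -> not full
  row 1: 1 empty cell -> not full
  row 2: 0 empty cells -> FULL (clear)
  row 3: 6 empty cells -> not full
  row 4: 0 empty cells -> FULL (clear)
  row 5: 0 empty cells -> FULL (clear)
  row 6: 2 empty cells -> not full
Total rows cleared: 3

Answer: 3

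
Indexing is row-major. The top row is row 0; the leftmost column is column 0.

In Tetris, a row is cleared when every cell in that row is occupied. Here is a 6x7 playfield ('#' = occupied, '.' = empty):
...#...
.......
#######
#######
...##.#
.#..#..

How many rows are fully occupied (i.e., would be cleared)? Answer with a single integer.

Check each row:
  row 0: 6 empty cells -> not full
  row 1: 7 empty cells -> not full
  row 2: 0 empty cells -> FULL (clear)
  row 3: 0 empty cells -> FULL (clear)
  row 4: 4 empty cells -> not full
  row 5: 5 empty cells -> not full
Total rows cleared: 2

Answer: 2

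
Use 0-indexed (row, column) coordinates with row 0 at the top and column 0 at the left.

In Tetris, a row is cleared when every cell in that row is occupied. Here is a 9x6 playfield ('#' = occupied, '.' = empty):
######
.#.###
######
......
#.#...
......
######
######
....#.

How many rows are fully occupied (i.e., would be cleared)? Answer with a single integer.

Check each row:
  row 0: 0 empty cells -> FULL (clear)
  row 1: 2 empty cells -> not full
  row 2: 0 empty cells -> FULL (clear)
  row 3: 6 empty cells -> not full
  row 4: 4 empty cells -> not full
  row 5: 6 empty cells -> not full
  row 6: 0 empty cells -> FULL (clear)
  row 7: 0 empty cells -> FULL (clear)
  row 8: 5 empty cells -> not full
Total rows cleared: 4

Answer: 4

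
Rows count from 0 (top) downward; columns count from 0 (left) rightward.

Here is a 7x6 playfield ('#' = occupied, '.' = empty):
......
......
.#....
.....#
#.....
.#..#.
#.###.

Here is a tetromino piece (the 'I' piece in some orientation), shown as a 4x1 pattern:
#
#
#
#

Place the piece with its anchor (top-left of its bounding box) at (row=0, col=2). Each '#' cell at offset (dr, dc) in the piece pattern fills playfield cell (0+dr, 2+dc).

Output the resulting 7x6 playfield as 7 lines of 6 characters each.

Fill (0+0,2+0) = (0,2)
Fill (0+1,2+0) = (1,2)
Fill (0+2,2+0) = (2,2)
Fill (0+3,2+0) = (3,2)

Answer: ..#...
..#...
.##...
..#..#
#.....
.#..#.
#.###.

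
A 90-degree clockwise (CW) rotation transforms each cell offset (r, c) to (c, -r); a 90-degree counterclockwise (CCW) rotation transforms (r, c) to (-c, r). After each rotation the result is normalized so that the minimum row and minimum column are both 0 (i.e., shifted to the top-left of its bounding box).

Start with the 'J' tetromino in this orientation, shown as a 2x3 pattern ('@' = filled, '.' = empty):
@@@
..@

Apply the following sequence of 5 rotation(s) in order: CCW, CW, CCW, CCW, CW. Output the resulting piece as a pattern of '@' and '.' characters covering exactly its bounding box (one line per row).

Answer: @@
@.
@.

Derivation:
Start:
@@@
..@
After rotation 1 (CCW):
@@
@.
@.
After rotation 2 (CW):
@@@
..@
After rotation 3 (CCW):
@@
@.
@.
After rotation 4 (CCW):
@..
@@@
After rotation 5 (CW):
@@
@.
@.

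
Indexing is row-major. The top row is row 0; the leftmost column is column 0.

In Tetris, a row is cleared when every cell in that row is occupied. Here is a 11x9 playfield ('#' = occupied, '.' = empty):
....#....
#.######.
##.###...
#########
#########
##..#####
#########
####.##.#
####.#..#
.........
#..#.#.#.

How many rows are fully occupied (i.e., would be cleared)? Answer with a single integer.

Check each row:
  row 0: 8 empty cells -> not full
  row 1: 2 empty cells -> not full
  row 2: 4 empty cells -> not full
  row 3: 0 empty cells -> FULL (clear)
  row 4: 0 empty cells -> FULL (clear)
  row 5: 2 empty cells -> not full
  row 6: 0 empty cells -> FULL (clear)
  row 7: 2 empty cells -> not full
  row 8: 3 empty cells -> not full
  row 9: 9 empty cells -> not full
  row 10: 5 empty cells -> not full
Total rows cleared: 3

Answer: 3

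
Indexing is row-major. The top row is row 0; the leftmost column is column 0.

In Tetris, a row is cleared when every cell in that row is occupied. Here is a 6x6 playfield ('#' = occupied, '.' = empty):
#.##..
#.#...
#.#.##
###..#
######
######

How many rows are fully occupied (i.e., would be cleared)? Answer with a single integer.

Answer: 2

Derivation:
Check each row:
  row 0: 3 empty cells -> not full
  row 1: 4 empty cells -> not full
  row 2: 2 empty cells -> not full
  row 3: 2 empty cells -> not full
  row 4: 0 empty cells -> FULL (clear)
  row 5: 0 empty cells -> FULL (clear)
Total rows cleared: 2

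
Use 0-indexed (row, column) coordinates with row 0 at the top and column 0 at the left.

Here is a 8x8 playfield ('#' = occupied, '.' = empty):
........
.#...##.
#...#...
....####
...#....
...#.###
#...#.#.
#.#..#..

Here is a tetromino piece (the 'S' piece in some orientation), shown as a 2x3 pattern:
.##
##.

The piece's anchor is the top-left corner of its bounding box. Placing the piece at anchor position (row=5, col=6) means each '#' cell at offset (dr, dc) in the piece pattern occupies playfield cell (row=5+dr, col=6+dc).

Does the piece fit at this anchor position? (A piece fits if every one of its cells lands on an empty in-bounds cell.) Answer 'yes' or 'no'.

Check each piece cell at anchor (5, 6):
  offset (0,1) -> (5,7): occupied ('#') -> FAIL
  offset (0,2) -> (5,8): out of bounds -> FAIL
  offset (1,0) -> (6,6): occupied ('#') -> FAIL
  offset (1,1) -> (6,7): empty -> OK
All cells valid: no

Answer: no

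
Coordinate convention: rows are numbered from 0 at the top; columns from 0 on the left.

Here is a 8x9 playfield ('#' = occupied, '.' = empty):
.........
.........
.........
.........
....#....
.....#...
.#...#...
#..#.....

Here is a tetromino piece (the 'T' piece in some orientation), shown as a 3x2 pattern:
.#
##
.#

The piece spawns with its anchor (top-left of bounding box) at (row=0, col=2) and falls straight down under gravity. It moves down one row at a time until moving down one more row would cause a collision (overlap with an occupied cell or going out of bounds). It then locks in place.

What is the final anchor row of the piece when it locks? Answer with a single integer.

Spawn at (row=0, col=2). Try each row:
  row 0: fits
  row 1: fits
  row 2: fits
  row 3: fits
  row 4: fits
  row 5: blocked -> lock at row 4

Answer: 4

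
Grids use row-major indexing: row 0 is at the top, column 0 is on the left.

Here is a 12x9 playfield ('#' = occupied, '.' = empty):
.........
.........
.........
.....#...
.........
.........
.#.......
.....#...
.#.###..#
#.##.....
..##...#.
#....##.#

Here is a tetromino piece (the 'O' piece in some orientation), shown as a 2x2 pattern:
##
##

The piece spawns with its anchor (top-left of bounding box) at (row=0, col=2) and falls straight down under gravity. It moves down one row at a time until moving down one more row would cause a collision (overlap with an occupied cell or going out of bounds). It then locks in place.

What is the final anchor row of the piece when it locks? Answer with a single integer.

Spawn at (row=0, col=2). Try each row:
  row 0: fits
  row 1: fits
  row 2: fits
  row 3: fits
  row 4: fits
  row 5: fits
  row 6: fits
  row 7: blocked -> lock at row 6

Answer: 6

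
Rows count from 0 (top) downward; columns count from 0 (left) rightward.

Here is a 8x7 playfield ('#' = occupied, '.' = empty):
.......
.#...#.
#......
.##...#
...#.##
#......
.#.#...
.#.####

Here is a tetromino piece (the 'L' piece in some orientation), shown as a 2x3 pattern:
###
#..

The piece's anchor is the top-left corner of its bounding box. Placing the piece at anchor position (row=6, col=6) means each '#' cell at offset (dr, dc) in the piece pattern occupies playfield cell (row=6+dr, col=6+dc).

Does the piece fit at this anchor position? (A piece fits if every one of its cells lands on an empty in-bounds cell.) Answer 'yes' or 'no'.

Check each piece cell at anchor (6, 6):
  offset (0,0) -> (6,6): empty -> OK
  offset (0,1) -> (6,7): out of bounds -> FAIL
  offset (0,2) -> (6,8): out of bounds -> FAIL
  offset (1,0) -> (7,6): occupied ('#') -> FAIL
All cells valid: no

Answer: no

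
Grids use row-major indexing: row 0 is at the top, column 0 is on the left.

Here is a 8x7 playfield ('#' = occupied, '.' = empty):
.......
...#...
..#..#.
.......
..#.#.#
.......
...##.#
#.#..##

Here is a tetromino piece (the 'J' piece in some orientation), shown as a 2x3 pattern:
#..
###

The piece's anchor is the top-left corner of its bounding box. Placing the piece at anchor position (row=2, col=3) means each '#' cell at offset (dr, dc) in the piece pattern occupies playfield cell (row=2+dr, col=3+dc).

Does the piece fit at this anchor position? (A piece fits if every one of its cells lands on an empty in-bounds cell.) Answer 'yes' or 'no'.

Check each piece cell at anchor (2, 3):
  offset (0,0) -> (2,3): empty -> OK
  offset (1,0) -> (3,3): empty -> OK
  offset (1,1) -> (3,4): empty -> OK
  offset (1,2) -> (3,5): empty -> OK
All cells valid: yes

Answer: yes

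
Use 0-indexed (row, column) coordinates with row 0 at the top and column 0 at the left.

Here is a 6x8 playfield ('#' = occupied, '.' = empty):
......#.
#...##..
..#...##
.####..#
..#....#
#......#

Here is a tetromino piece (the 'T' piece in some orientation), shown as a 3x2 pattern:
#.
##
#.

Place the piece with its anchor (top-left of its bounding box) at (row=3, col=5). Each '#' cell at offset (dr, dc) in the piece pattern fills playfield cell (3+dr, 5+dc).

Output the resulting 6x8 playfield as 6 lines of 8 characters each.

Answer: ......#.
#...##..
..#...##
.#####.#
..#..###
#....#.#

Derivation:
Fill (3+0,5+0) = (3,5)
Fill (3+1,5+0) = (4,5)
Fill (3+1,5+1) = (4,6)
Fill (3+2,5+0) = (5,5)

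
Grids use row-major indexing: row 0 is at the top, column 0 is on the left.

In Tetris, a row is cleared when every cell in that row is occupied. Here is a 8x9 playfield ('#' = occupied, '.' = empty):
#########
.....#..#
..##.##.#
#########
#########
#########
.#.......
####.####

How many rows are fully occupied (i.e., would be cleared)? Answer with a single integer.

Check each row:
  row 0: 0 empty cells -> FULL (clear)
  row 1: 7 empty cells -> not full
  row 2: 4 empty cells -> not full
  row 3: 0 empty cells -> FULL (clear)
  row 4: 0 empty cells -> FULL (clear)
  row 5: 0 empty cells -> FULL (clear)
  row 6: 8 empty cells -> not full
  row 7: 1 empty cell -> not full
Total rows cleared: 4

Answer: 4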